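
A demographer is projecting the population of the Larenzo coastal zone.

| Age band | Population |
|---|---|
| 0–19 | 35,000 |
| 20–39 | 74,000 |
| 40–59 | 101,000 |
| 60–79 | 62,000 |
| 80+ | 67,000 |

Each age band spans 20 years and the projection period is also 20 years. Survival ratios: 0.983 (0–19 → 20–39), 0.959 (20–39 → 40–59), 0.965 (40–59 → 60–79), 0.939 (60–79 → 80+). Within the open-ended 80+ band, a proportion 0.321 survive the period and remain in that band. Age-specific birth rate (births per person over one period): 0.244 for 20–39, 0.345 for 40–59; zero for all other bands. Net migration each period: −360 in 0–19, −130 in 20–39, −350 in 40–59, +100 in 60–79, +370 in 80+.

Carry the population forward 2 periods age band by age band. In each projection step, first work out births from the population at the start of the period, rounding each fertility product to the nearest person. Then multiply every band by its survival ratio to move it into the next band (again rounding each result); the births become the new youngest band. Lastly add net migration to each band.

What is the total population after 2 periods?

302342

After projecting period 1:
Births: 74000 × 0.244 = 18056, 101000 × 0.345 = 34845 — total 52901
20–39: 35000 × 0.983 = 34405
40–59: 74000 × 0.959 = 70966
60–79: 101000 × 0.965 = 97465
80+: 62000 × 0.939 + 67000 × 0.321 = 58218 + 21507 = 79725
Net migration: 0–19 − 360 → 52541; 20–39 − 130 → 34275; 40–59 − 350 → 70616; 60–79 + 100 → 97565; 80+ + 370 → 80095
End of period: [52541, 34275, 70616, 97565, 80095]
After projecting period 2:
Births: 34275 × 0.244 = 8363, 70616 × 0.345 = 24363 — total 32726
20–39: 52541 × 0.983 = 51648
40–59: 34275 × 0.959 = 32870
60–79: 70616 × 0.965 = 68144
80+: 97565 × 0.939 + 80095 × 0.321 = 91614 + 25710 = 117324
Net migration: 0–19 − 360 → 32366; 20–39 − 130 → 51518; 40–59 − 350 → 32520; 60–79 + 100 → 68244; 80+ + 370 → 117694
End of period: [32366, 51518, 32520, 68244, 117694]
Total after period 2: 32366 + 51518 + 32520 + 68244 + 117694 = 302342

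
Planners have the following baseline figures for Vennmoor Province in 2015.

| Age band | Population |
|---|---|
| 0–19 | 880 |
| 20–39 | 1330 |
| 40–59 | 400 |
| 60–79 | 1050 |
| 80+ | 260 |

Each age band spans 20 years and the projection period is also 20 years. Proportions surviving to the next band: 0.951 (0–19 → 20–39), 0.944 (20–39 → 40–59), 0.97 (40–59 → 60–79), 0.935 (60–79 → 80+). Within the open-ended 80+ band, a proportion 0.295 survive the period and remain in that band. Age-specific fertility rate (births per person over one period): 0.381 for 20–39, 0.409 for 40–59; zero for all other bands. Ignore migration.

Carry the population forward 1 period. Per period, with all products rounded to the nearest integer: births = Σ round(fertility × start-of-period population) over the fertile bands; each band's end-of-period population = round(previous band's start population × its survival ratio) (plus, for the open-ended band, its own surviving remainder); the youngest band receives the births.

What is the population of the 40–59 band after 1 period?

1256

Period 1:
Births: 1330 * 0.381 = 507 ; 400 * 0.409 = 164 — total 671
20–39: 880 * 0.951 = 837
40–59: 1330 * 0.944 = 1256
60–79: 400 * 0.97 = 388
80+: 1050 * 0.935 + 260 * 0.295 = 982 + 77 = 1059
Giving 671 / 837 / 1256 / 388 / 1059.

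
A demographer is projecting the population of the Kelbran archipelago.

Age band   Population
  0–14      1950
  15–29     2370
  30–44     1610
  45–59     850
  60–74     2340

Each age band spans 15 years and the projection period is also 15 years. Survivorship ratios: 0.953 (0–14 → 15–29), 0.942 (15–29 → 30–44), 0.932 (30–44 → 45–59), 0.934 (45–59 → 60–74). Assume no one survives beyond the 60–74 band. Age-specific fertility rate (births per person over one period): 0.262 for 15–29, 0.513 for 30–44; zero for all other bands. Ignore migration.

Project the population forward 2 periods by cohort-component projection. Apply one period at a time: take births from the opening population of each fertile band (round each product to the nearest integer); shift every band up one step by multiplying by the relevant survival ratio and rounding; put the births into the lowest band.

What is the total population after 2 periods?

[period 1]
Births: 2370 × 0.262 = 621, 1610 × 0.513 = 826 — total 1447
15–29: 1950 × 0.953 = 1858
30–44: 2370 × 0.942 = 2233
45–59: 1610 × 0.932 = 1501
60–74: 850 × 0.934 = 794
Population now: 0–14=1447, 15–29=1858, 30–44=2233, 45–59=1501, 60–74=794
[period 2]
Births: 1858 × 0.262 = 487, 2233 × 0.513 = 1146 — total 1633
15–29: 1447 × 0.953 = 1379
30–44: 1858 × 0.942 = 1750
45–59: 2233 × 0.932 = 2081
60–74: 1501 × 0.934 = 1402
Population now: 0–14=1633, 15–29=1379, 30–44=1750, 45–59=2081, 60–74=1402
Total after period 2: 1633 + 1379 + 1750 + 2081 + 1402 = 8245

8245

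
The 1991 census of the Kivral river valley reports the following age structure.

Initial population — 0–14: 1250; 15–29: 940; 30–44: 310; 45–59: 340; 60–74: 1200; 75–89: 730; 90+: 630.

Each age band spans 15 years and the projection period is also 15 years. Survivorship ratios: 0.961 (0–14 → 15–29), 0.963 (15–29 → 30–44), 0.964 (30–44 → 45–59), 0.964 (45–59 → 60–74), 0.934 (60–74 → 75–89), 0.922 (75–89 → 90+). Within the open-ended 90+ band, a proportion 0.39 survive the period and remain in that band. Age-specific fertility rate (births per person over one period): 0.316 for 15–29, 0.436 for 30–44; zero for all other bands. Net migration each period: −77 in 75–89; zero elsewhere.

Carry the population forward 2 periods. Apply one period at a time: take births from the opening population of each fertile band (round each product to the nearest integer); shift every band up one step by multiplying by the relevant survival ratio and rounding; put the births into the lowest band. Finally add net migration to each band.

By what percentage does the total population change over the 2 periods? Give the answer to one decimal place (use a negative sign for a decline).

-6.4

— Period 1 —
Births: 940 * 0.316 = 297, 310 * 0.436 = 135 → 432
15–29: 1250 * 0.961 = 1201
30–44: 940 * 0.963 = 905
45–59: 310 * 0.964 = 299
60–74: 340 * 0.964 = 328
75–89: 1200 * 0.934 = 1121
90+: 730 * 0.922 + 630 * 0.39 = 673 + 246 = 919
Net migration: 75–89 − 77 → 1044
→ [432, 1201, 905, 299, 328, 1044, 919]
— Period 2 —
Births: 1201 * 0.316 = 380, 905 * 0.436 = 395 → 775
15–29: 432 * 0.961 = 415
30–44: 1201 * 0.963 = 1157
45–59: 905 * 0.964 = 872
60–74: 299 * 0.964 = 288
75–89: 328 * 0.934 = 306
90+: 1044 * 0.922 + 919 * 0.39 = 963 + 358 = 1321
Net migration: 75–89 − 77 → 229
→ [775, 415, 1157, 872, 288, 229, 1321]
Total: 5400 → 5057; change = -343; percentage change = -6.4%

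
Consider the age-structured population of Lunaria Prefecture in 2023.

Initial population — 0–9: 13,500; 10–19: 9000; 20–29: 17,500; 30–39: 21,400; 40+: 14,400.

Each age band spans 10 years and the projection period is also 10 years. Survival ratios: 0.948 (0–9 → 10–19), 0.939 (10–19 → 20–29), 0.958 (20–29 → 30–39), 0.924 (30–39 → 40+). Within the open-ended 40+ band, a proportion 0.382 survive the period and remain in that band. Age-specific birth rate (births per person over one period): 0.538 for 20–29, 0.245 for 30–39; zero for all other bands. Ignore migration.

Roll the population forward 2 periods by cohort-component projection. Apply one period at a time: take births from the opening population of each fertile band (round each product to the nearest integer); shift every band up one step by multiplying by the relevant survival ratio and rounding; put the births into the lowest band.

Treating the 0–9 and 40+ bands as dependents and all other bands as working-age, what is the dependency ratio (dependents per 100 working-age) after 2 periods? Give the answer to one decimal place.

(Bands numbered youngest = 1 to oldest = 5.)
[period 1]
Births: 17500 * 0.538 = 9415 ; 21400 * 0.245 = 5243 → total 14658
Band 2: 13500 * 0.948 = 12798
Band 3: 9000 * 0.939 = 8451
Band 4: 17500 * 0.958 = 16765
Band 5: 21400 * 0.924 + 14400 * 0.382 = 19774 + 5501 = 25275
→ [14658, 12798, 8451, 16765, 25275]
[period 2]
Births: 8451 * 0.538 = 4547 ; 16765 * 0.245 = 4107 → total 8654
Band 2: 14658 * 0.948 = 13896
Band 3: 12798 * 0.939 = 12017
Band 4: 8451 * 0.958 = 8096
Band 5: 16765 * 0.924 + 25275 * 0.382 = 15491 + 9655 = 25146
→ [8654, 13896, 12017, 8096, 25146]
Dependents (band 0–9 + band 40+) = 8654 + 25146 = 33800; working-age = 34009; ratio = 33800/34009 × 100 = 99.4

99.4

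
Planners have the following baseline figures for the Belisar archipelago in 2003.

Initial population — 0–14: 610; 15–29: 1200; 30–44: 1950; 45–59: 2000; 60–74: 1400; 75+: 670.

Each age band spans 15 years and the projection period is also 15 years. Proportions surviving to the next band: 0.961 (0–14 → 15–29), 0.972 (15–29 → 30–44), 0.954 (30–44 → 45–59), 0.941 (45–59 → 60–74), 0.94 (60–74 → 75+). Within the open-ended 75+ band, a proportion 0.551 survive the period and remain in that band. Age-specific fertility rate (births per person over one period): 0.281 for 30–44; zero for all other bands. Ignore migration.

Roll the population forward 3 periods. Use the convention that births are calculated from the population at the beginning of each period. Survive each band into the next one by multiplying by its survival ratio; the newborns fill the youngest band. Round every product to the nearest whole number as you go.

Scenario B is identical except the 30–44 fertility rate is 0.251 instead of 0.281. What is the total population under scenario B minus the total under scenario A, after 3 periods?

-105

Period 1:
Births: 1950 * 0.281 = 548
15–29: 610 * 0.961 = 586
30–44: 1200 * 0.972 = 1166
45–59: 1950 * 0.954 = 1860
60–74: 2000 * 0.941 = 1882
75+: 1400 * 0.94 + 670 * 0.551 = 1316 + 369 = 1685
Giving 548 / 586 / 1166 / 1860 / 1882 / 1685.
Period 2:
Births: 1166 * 0.281 = 328
15–29: 548 * 0.961 = 527
30–44: 586 * 0.972 = 570
45–59: 1166 * 0.954 = 1112
60–74: 1860 * 0.941 = 1750
75+: 1882 * 0.94 + 1685 * 0.551 = 1769 + 928 = 2697
Giving 328 / 527 / 570 / 1112 / 1750 / 2697.
Period 3:
Births: 570 * 0.281 = 160
15–29: 328 * 0.961 = 315
30–44: 527 * 0.972 = 512
45–59: 570 * 0.954 = 544
60–74: 1112 * 0.941 = 1046
75+: 1750 * 0.94 + 2697 * 0.551 = 1645 + 1486 = 3131
Giving 160 / 315 / 512 / 544 / 1046 / 3131.
Scenario A total after 3 periods: 5708
Scenario B projection —
Period 1:
Births: 1950 * 0.251 = 489
15–29: 610 * 0.961 = 586
30–44: 1200 * 0.972 = 1166
45–59: 1950 * 0.954 = 1860
60–74: 2000 * 0.941 = 1882
75+: 1400 * 0.94 + 670 * 0.551 = 1316 + 369 = 1685
Giving 489 / 586 / 1166 / 1860 / 1882 / 1685.
Period 2:
Births: 1166 * 0.251 = 293
15–29: 489 * 0.961 = 470
30–44: 586 * 0.972 = 570
45–59: 1166 * 0.954 = 1112
60–74: 1860 * 0.941 = 1750
75+: 1882 * 0.94 + 1685 * 0.551 = 1769 + 928 = 2697
Giving 293 / 470 / 570 / 1112 / 1750 / 2697.
Period 3:
Births: 570 * 0.251 = 143
15–29: 293 * 0.961 = 282
30–44: 470 * 0.972 = 457
45–59: 570 * 0.954 = 544
60–74: 1112 * 0.941 = 1046
75+: 1750 * 0.94 + 2697 * 0.551 = 1645 + 1486 = 3131
Giving 143 / 282 / 457 / 544 / 1046 / 3131.
Scenario B total after 3 periods: 5603
Difference B − A = 5603 − 5708 = -105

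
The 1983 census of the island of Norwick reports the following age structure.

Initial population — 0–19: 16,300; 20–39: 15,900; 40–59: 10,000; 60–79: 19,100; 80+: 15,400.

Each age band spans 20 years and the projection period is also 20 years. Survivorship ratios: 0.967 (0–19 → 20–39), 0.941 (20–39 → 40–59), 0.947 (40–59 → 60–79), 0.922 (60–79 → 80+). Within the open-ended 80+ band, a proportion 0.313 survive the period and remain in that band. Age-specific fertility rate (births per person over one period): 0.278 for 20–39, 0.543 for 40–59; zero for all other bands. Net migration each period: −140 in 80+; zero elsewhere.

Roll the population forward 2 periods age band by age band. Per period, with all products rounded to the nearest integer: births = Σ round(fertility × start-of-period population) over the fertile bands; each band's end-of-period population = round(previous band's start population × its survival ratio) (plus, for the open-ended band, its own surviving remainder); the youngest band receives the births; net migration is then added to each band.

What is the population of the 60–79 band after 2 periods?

(Bands numbered youngest = 1 to oldest = 5.)
Period 1.
Births: 15900 × 0.278 = 4420, 10000 × 0.543 = 5430 — total 9850
Band 2: 16300 × 0.967 = 15762
Band 3: 15900 × 0.941 = 14962
Band 4: 10000 × 0.947 = 9470
Band 5: 19100 × 0.922 + 15400 × 0.313 = 17610 + 4820 = 22430
Net migration: Band 5 − 140 → 22290
End of period: [9850, 15762, 14962, 9470, 22290]
Period 2.
Births: 15762 × 0.278 = 4382, 14962 × 0.543 = 8124 — total 12506
Band 2: 9850 × 0.967 = 9525
Band 3: 15762 × 0.941 = 14832
Band 4: 14962 × 0.947 = 14169
Band 5: 9470 × 0.922 + 22290 × 0.313 = 8731 + 6977 = 15708
Net migration: Band 5 − 140 → 15568
End of period: [12506, 9525, 14832, 14169, 15568]

14169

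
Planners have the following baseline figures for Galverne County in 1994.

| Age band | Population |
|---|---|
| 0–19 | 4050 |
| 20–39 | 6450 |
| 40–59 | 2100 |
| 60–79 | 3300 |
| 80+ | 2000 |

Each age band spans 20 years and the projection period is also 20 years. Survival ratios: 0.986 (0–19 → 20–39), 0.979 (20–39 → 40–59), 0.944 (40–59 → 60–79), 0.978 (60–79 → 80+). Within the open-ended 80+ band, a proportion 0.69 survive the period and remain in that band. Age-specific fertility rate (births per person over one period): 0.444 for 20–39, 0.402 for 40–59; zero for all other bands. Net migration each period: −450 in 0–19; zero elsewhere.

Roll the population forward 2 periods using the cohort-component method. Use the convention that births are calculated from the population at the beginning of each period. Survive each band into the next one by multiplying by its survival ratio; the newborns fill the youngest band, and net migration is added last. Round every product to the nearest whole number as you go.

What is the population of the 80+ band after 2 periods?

5117

[period 1]
Births: 6450 × 0.444 = 2864 ; 2100 × 0.402 = 844 → 3708
20–39: 4050 × 0.986 = 3993
40–59: 6450 × 0.979 = 6315
60–79: 2100 × 0.944 = 1982
80+: 3300 × 0.978 + 2000 × 0.69 = 3227 + 1380 = 4607
Net migration: 0–19 − 450 → 3258
→ [3258, 3993, 6315, 1982, 4607]
[period 2]
Births: 3993 × 0.444 = 1773 ; 6315 × 0.402 = 2539 → 4312
20–39: 3258 × 0.986 = 3212
40–59: 3993 × 0.979 = 3909
60–79: 6315 × 0.944 = 5961
80+: 1982 × 0.978 + 4607 × 0.69 = 1938 + 3179 = 5117
Net migration: 0–19 − 450 → 3862
→ [3862, 3212, 3909, 5961, 5117]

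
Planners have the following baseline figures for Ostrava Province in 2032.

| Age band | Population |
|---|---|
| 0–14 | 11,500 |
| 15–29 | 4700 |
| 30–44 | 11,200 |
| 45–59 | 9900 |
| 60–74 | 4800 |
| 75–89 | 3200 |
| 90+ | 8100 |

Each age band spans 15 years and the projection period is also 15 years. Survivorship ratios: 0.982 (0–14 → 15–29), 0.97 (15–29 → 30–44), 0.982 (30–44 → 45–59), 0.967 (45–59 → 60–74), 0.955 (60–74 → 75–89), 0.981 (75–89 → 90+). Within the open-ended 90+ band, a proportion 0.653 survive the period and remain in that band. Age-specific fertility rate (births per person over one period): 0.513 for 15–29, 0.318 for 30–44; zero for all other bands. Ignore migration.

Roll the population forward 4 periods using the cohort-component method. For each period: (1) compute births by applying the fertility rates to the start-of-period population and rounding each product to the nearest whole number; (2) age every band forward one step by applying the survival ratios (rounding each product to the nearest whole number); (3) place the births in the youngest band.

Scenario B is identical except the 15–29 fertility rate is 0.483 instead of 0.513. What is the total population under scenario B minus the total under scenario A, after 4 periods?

[period 1]
Births: 4700 * 0.513 = 2411 ; 11200 * 0.318 = 3562 ⇒ total 5973
15–29: 11500 * 0.982 = 11293
30–44: 4700 * 0.97 = 4559
45–59: 11200 * 0.982 = 10998
60–74: 9900 * 0.967 = 9573
75–89: 4800 * 0.955 = 4584
90+: 3200 * 0.981 + 8100 * 0.653 = 3139 + 5289 = 8428
→ [5973, 11293, 4559, 10998, 9573, 4584, 8428]
[period 2]
Births: 11293 * 0.513 = 5793 ; 4559 * 0.318 = 1450 ⇒ total 7243
15–29: 5973 * 0.982 = 5865
30–44: 11293 * 0.97 = 10954
45–59: 4559 * 0.982 = 4477
60–74: 10998 * 0.967 = 10635
75–89: 9573 * 0.955 = 9142
90+: 4584 * 0.981 + 8428 * 0.653 = 4497 + 5503 = 10000
→ [7243, 5865, 10954, 4477, 10635, 9142, 10000]
[period 3]
Births: 5865 * 0.513 = 3009 ; 10954 * 0.318 = 3483 ⇒ total 6492
15–29: 7243 * 0.982 = 7113
30–44: 5865 * 0.97 = 5689
45–59: 10954 * 0.982 = 10757
60–74: 4477 * 0.967 = 4329
75–89: 10635 * 0.955 = 10156
90+: 9142 * 0.981 + 10000 * 0.653 = 8968 + 6530 = 15498
→ [6492, 7113, 5689, 10757, 4329, 10156, 15498]
[period 4]
Births: 7113 * 0.513 = 3649 ; 5689 * 0.318 = 1809 ⇒ total 5458
15–29: 6492 * 0.982 = 6375
30–44: 7113 * 0.97 = 6900
45–59: 5689 * 0.982 = 5587
60–74: 10757 * 0.967 = 10402
75–89: 4329 * 0.955 = 4134
90+: 10156 * 0.981 + 15498 * 0.653 = 9963 + 10120 = 20083
→ [5458, 6375, 6900, 5587, 10402, 4134, 20083]
Scenario A total after 4 periods: 58939
Scenario B projection —
[period 1]
Births: 4700 * 0.483 = 2270 ; 11200 * 0.318 = 3562 ⇒ total 5832
15–29: 11500 * 0.982 = 11293
30–44: 4700 * 0.97 = 4559
45–59: 11200 * 0.982 = 10998
60–74: 9900 * 0.967 = 9573
75–89: 4800 * 0.955 = 4584
90+: 3200 * 0.981 + 8100 * 0.653 = 3139 + 5289 = 8428
→ [5832, 11293, 4559, 10998, 9573, 4584, 8428]
[period 2]
Births: 11293 * 0.483 = 5455 ; 4559 * 0.318 = 1450 ⇒ total 6905
15–29: 5832 * 0.982 = 5727
30–44: 11293 * 0.97 = 10954
45–59: 4559 * 0.982 = 4477
60–74: 10998 * 0.967 = 10635
75–89: 9573 * 0.955 = 9142
90+: 4584 * 0.981 + 8428 * 0.653 = 4497 + 5503 = 10000
→ [6905, 5727, 10954, 4477, 10635, 9142, 10000]
[period 3]
Births: 5727 * 0.483 = 2766 ; 10954 * 0.318 = 3483 ⇒ total 6249
15–29: 6905 * 0.982 = 6781
30–44: 5727 * 0.97 = 5555
45–59: 10954 * 0.982 = 10757
60–74: 4477 * 0.967 = 4329
75–89: 10635 * 0.955 = 10156
90+: 9142 * 0.981 + 10000 * 0.653 = 8968 + 6530 = 15498
→ [6249, 6781, 5555, 10757, 4329, 10156, 15498]
[period 4]
Births: 6781 * 0.483 = 3275 ; 5555 * 0.318 = 1766 ⇒ total 5041
15–29: 6249 * 0.982 = 6137
30–44: 6781 * 0.97 = 6578
45–59: 5555 * 0.982 = 5455
60–74: 10757 * 0.967 = 10402
75–89: 4329 * 0.955 = 4134
90+: 10156 * 0.981 + 15498 * 0.653 = 9963 + 10120 = 20083
→ [5041, 6137, 6578, 5455, 10402, 4134, 20083]
Scenario B total after 4 periods: 57830
Difference B − A = 57830 − 58939 = -1109

-1109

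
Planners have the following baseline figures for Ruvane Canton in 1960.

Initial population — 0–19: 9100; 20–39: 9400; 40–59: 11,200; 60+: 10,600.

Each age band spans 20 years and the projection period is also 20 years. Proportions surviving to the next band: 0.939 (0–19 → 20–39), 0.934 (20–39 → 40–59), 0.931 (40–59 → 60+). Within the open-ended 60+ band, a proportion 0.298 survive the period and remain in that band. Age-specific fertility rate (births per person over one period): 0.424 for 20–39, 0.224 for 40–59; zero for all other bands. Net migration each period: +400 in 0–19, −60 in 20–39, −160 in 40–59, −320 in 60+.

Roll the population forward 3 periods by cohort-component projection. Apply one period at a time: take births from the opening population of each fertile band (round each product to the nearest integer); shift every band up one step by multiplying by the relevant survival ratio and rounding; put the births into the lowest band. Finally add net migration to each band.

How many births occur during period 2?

5529

[period 1]
Births: 9400 × 0.424 = 3986, 11200 × 0.224 = 2509 ⇒ total 6495
20–39: 9100 × 0.939 = 8545
40–59: 9400 × 0.934 = 8780
60+: 11200 × 0.931 + 10600 × 0.298 = 10427 + 3159 = 13586
Net migration: 0–19 + 400 → 6895; 20–39 − 60 → 8485; 40–59 − 160 → 8620; 60+ − 320 → 13266
→ [6895, 8485, 8620, 13266]
[period 2]
Births: 8485 × 0.424 = 3598, 8620 × 0.224 = 1931 ⇒ total 5529
20–39: 6895 × 0.939 = 6474
40–59: 8485 × 0.934 = 7925
60+: 8620 × 0.931 + 13266 × 0.298 = 8025 + 3953 = 11978
Net migration: 0–19 + 400 → 5929; 20–39 − 60 → 6414; 40–59 − 160 → 7765; 60+ − 320 → 11658
→ [5929, 6414, 7765, 11658]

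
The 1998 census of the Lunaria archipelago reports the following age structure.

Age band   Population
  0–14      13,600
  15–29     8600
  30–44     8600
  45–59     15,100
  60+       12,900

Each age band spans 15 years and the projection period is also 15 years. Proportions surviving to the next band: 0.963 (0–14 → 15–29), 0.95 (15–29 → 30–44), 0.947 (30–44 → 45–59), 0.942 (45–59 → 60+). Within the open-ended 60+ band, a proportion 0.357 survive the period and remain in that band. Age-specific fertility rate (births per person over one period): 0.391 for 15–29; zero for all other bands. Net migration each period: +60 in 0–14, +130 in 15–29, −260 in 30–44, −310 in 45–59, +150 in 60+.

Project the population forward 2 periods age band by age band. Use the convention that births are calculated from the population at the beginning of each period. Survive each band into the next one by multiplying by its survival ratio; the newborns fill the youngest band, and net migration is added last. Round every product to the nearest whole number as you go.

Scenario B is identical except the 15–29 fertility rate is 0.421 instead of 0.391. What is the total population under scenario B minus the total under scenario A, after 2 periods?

646

Let group 1 be 0–14 through group 5 = 60+.
— Period 1 —
Births: 8600 × 0.391 = 3363
Group 2: 13600 × 0.963 = 13097
Group 3: 8600 × 0.95 = 8170
Group 4: 8600 × 0.947 = 8144
Group 5: 15100 × 0.942 + 12900 × 0.357 = 14224 + 4605 = 18829
Net migration: Group 1 + 60 → 3423; Group 2 + 130 → 13227; Group 3 − 260 → 7910; Group 4 − 310 → 7834; Group 5 + 150 → 18979
Giving 3423 / 13227 / 7910 / 7834 / 18979.
— Period 2 —
Births: 13227 × 0.391 = 5172
Group 2: 3423 × 0.963 = 3296
Group 3: 13227 × 0.95 = 12566
Group 4: 7910 × 0.947 = 7491
Group 5: 7834 × 0.942 + 18979 × 0.357 = 7380 + 6776 = 14156
Net migration: Group 1 + 60 → 5232; Group 2 + 130 → 3426; Group 3 − 260 → 12306; Group 4 − 310 → 7181; Group 5 + 150 → 14306
Giving 5232 / 3426 / 12306 / 7181 / 14306.
Scenario A total after 2 periods: 42451
Scenario B projection —
— Period 1 —
Births: 8600 × 0.421 = 3621
Group 2: 13600 × 0.963 = 13097
Group 3: 8600 × 0.95 = 8170
Group 4: 8600 × 0.947 = 8144
Group 5: 15100 × 0.942 + 12900 × 0.357 = 14224 + 4605 = 18829
Net migration: Group 1 + 60 → 3681; Group 2 + 130 → 13227; Group 3 − 260 → 7910; Group 4 − 310 → 7834; Group 5 + 150 → 18979
Giving 3681 / 13227 / 7910 / 7834 / 18979.
— Period 2 —
Births: 13227 × 0.421 = 5569
Group 2: 3681 × 0.963 = 3545
Group 3: 13227 × 0.95 = 12566
Group 4: 7910 × 0.947 = 7491
Group 5: 7834 × 0.942 + 18979 × 0.357 = 7380 + 6776 = 14156
Net migration: Group 1 + 60 → 5629; Group 2 + 130 → 3675; Group 3 − 260 → 12306; Group 4 − 310 → 7181; Group 5 + 150 → 14306
Giving 5629 / 3675 / 12306 / 7181 / 14306.
Scenario B total after 2 periods: 43097
Difference B − A = 43097 − 42451 = 646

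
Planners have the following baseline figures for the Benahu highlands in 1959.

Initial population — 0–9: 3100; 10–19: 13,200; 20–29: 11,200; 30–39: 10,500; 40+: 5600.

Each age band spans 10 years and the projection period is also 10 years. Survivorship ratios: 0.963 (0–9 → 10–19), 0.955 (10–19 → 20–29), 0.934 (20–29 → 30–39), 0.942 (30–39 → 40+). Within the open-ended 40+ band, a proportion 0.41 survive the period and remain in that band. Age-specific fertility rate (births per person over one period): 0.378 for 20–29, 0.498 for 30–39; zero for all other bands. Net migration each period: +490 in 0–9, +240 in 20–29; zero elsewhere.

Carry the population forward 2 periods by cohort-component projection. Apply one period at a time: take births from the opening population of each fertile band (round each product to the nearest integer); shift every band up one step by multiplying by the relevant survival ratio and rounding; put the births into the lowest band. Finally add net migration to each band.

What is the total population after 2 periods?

After projecting period 1:
Births: 11200 × 0.378 = 4234, 10500 × 0.498 = 5229 → total 9463
10–19: 3100 × 0.963 = 2985
20–29: 13200 × 0.955 = 12606
30–39: 11200 × 0.934 = 10461
40+: 10500 × 0.942 + 5600 × 0.41 = 9891 + 2296 = 12187
Net migration: 0–9 + 490 → 9953; 20–29 + 240 → 12846
Population now: 0–9=9953, 10–19=2985, 20–29=12846, 30–39=10461, 40+=12187
After projecting period 2:
Births: 12846 × 0.378 = 4856, 10461 × 0.498 = 5210 → total 10066
10–19: 9953 × 0.963 = 9585
20–29: 2985 × 0.955 = 2851
30–39: 12846 × 0.934 = 11998
40+: 10461 × 0.942 + 12187 × 0.41 = 9854 + 4997 = 14851
Net migration: 0–9 + 490 → 10556; 20–29 + 240 → 3091
Population now: 0–9=10556, 10–19=9585, 20–29=3091, 30–39=11998, 40+=14851
Total after period 2: 10556 + 9585 + 3091 + 11998 + 14851 = 50081

50081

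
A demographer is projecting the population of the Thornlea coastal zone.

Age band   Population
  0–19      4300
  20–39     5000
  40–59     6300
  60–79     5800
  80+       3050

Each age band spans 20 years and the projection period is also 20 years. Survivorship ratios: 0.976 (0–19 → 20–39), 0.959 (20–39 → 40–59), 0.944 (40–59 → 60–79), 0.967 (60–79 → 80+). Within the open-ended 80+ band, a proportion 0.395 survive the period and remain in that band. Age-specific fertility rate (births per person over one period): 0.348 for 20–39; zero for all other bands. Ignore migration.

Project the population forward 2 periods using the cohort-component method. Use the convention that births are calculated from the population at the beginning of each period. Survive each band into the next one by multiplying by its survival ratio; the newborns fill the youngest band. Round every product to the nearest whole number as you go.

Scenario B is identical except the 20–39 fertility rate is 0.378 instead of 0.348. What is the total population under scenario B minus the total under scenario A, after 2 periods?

272

Let band 1 be 0–19 through band 5 = 80+.
After projecting period 1:
Births: 5000 * 0.348 = 1740
Band 2: 4300 * 0.976 = 4197
Band 3: 5000 * 0.959 = 4795
Band 4: 6300 * 0.944 = 5947
Band 5: 5800 * 0.967 + 3050 * 0.395 = 5609 + 1205 = 6814
Giving 1740 / 4197 / 4795 / 5947 / 6814.
After projecting period 2:
Births: 4197 * 0.348 = 1461
Band 2: 1740 * 0.976 = 1698
Band 3: 4197 * 0.959 = 4025
Band 4: 4795 * 0.944 = 4526
Band 5: 5947 * 0.967 + 6814 * 0.395 = 5751 + 2692 = 8443
Giving 1461 / 1698 / 4025 / 4526 / 8443.
Scenario A total after 2 periods: 20153
Scenario B projection —
After projecting period 1:
Births: 5000 * 0.378 = 1890
Band 2: 4300 * 0.976 = 4197
Band 3: 5000 * 0.959 = 4795
Band 4: 6300 * 0.944 = 5947
Band 5: 5800 * 0.967 + 3050 * 0.395 = 5609 + 1205 = 6814
Giving 1890 / 4197 / 4795 / 5947 / 6814.
After projecting period 2:
Births: 4197 * 0.378 = 1586
Band 2: 1890 * 0.976 = 1845
Band 3: 4197 * 0.959 = 4025
Band 4: 4795 * 0.944 = 4526
Band 5: 5947 * 0.967 + 6814 * 0.395 = 5751 + 2692 = 8443
Giving 1586 / 1845 / 4025 / 4526 / 8443.
Scenario B total after 2 periods: 20425
Difference B − A = 20425 − 20153 = 272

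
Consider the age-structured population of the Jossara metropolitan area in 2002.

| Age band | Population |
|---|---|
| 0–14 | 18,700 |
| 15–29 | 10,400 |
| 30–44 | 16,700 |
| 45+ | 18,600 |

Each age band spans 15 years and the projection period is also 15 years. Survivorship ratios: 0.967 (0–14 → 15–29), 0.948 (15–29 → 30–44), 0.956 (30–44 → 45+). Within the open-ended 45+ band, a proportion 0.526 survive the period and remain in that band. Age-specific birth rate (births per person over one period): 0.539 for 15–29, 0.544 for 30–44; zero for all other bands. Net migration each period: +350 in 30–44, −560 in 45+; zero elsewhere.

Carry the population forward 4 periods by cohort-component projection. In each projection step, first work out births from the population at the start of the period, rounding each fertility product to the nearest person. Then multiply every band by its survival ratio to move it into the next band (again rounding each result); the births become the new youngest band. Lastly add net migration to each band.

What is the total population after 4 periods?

— Period 1 —
Births: 10400 × 0.539 = 5606 ; 16700 × 0.544 = 9085 ⇒ total 14691
15–29: 18700 × 0.967 = 18083
30–44: 10400 × 0.948 = 9859
45+: 16700 × 0.956 + 18600 × 0.526 = 15965 + 9784 = 25749
Net migration: 30–44 + 350 → 10209; 45+ − 560 → 25189
End of period: [14691, 18083, 10209, 25189]
— Period 2 —
Births: 18083 × 0.539 = 9747 ; 10209 × 0.544 = 5554 ⇒ total 15301
15–29: 14691 × 0.967 = 14206
30–44: 18083 × 0.948 = 17143
45+: 10209 × 0.956 + 25189 × 0.526 = 9760 + 13249 = 23009
Net migration: 30–44 + 350 → 17493; 45+ − 560 → 22449
End of period: [15301, 14206, 17493, 22449]
— Period 3 —
Births: 14206 × 0.539 = 7657 ; 17493 × 0.544 = 9516 ⇒ total 17173
15–29: 15301 × 0.967 = 14796
30–44: 14206 × 0.948 = 13467
45+: 17493 × 0.956 + 22449 × 0.526 = 16723 + 11808 = 28531
Net migration: 30–44 + 350 → 13817; 45+ − 560 → 27971
End of period: [17173, 14796, 13817, 27971]
— Period 4 —
Births: 14796 × 0.539 = 7975 ; 13817 × 0.544 = 7516 ⇒ total 15491
15–29: 17173 × 0.967 = 16606
30–44: 14796 × 0.948 = 14027
45+: 13817 × 0.956 + 27971 × 0.526 = 13209 + 14713 = 27922
Net migration: 30–44 + 350 → 14377; 45+ − 560 → 27362
End of period: [15491, 16606, 14377, 27362]
Total after period 4: 15491 + 16606 + 14377 + 27362 = 73836

73836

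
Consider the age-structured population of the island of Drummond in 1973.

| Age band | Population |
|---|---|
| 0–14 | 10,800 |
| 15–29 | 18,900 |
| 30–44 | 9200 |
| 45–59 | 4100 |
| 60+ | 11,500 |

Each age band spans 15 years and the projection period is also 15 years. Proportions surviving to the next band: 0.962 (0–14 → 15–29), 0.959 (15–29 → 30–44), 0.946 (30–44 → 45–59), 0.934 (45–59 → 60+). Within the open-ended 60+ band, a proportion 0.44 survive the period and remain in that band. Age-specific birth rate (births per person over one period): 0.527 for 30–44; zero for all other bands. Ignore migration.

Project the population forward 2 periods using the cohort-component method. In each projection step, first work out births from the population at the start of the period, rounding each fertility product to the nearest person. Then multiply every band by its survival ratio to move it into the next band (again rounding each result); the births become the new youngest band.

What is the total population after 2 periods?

Period 1.
Births: 9200 * 0.527 = 4848
15–29: 10800 * 0.962 = 10390
30–44: 18900 * 0.959 = 18125
45–59: 9200 * 0.946 = 8703
60+: 4100 * 0.934 + 11500 * 0.44 = 3829 + 5060 = 8889
Population now: 0–14=4848, 15–29=10390, 30–44=18125, 45–59=8703, 60+=8889
Period 2.
Births: 18125 * 0.527 = 9552
15–29: 4848 * 0.962 = 4664
30–44: 10390 * 0.959 = 9964
45–59: 18125 * 0.946 = 17146
60+: 8703 * 0.934 + 8889 * 0.44 = 8129 + 3911 = 12040
Population now: 0–14=9552, 15–29=4664, 30–44=9964, 45–59=17146, 60+=12040
Total after period 2: 9552 + 4664 + 9964 + 17146 + 12040 = 53366

53366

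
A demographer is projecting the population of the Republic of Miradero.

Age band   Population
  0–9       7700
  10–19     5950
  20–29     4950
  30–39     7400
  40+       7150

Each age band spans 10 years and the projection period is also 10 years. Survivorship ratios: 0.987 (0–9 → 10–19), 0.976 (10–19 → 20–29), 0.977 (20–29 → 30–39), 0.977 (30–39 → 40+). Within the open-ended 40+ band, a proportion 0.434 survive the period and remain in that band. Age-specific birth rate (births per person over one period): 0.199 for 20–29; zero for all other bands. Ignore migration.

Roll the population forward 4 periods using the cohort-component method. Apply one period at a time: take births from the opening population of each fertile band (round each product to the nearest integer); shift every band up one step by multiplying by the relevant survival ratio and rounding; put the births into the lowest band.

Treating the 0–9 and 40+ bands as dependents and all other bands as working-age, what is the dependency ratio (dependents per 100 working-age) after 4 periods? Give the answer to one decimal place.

326.2

Let band 1 be 0–9 through band 5 = 40+.
[period 1]
Births: 4950 × 0.199 = 985
Band 2: 7700 × 0.987 = 7600
Band 3: 5950 × 0.976 = 5807
Band 4: 4950 × 0.977 = 4836
Band 5: 7400 × 0.977 + 7150 × 0.434 = 7230 + 3103 = 10333
→ [985, 7600, 5807, 4836, 10333]
[period 2]
Births: 5807 × 0.199 = 1156
Band 2: 985 × 0.987 = 972
Band 3: 7600 × 0.976 = 7418
Band 4: 5807 × 0.977 = 5673
Band 5: 4836 × 0.977 + 10333 × 0.434 = 4725 + 4485 = 9210
→ [1156, 972, 7418, 5673, 9210]
[period 3]
Births: 7418 × 0.199 = 1476
Band 2: 1156 × 0.987 = 1141
Band 3: 972 × 0.976 = 949
Band 4: 7418 × 0.977 = 7247
Band 5: 5673 × 0.977 + 9210 × 0.434 = 5543 + 3997 = 9540
→ [1476, 1141, 949, 7247, 9540]
[period 4]
Births: 949 × 0.199 = 189
Band 2: 1476 × 0.987 = 1457
Band 3: 1141 × 0.976 = 1114
Band 4: 949 × 0.977 = 927
Band 5: 7247 × 0.977 + 9540 × 0.434 = 7080 + 4140 = 11220
→ [189, 1457, 1114, 927, 11220]
Dependents (band 0–9 + band 40+) = 189 + 11220 = 11409; working-age = 3498; ratio = 11409/3498 × 100 = 326.2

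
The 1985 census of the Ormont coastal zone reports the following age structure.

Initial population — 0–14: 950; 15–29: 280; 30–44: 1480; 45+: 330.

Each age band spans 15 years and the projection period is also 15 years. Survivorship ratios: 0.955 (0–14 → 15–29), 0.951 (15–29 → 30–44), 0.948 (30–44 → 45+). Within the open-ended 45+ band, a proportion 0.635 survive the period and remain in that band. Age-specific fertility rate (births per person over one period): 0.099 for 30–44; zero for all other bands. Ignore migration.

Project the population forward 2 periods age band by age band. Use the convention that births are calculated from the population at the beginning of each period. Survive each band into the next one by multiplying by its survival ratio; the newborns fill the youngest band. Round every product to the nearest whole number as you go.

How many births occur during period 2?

Let band 1 be 0–14 through band 4 = 45+.
After projecting period 1:
Births: 1480 × 0.099 = 147
Band 2: 950 × 0.955 = 907
Band 3: 280 × 0.951 = 266
Band 4: 1480 × 0.948 + 330 × 0.635 = 1403 + 210 = 1613
End of period: [147, 907, 266, 1613]
After projecting period 2:
Births: 266 × 0.099 = 26
Band 2: 147 × 0.955 = 140
Band 3: 907 × 0.951 = 863
Band 4: 266 × 0.948 + 1613 × 0.635 = 252 + 1024 = 1276
End of period: [26, 140, 863, 1276]

26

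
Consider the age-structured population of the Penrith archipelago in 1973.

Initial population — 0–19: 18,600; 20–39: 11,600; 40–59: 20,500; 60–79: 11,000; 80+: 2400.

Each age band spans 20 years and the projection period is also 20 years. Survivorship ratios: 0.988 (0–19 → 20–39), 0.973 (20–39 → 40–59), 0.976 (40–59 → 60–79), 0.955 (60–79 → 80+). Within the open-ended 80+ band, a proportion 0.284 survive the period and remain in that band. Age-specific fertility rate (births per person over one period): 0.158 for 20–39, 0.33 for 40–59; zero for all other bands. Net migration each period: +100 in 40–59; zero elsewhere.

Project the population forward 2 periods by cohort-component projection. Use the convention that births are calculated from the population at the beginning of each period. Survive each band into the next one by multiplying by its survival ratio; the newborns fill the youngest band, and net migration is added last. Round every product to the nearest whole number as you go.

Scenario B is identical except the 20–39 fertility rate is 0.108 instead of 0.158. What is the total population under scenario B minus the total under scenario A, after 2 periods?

-1492

Let group 1 be 0–19 through group 5 = 80+.
After projecting period 1:
Births: 11600 * 0.158 = 1833  |  20500 * 0.33 = 6765 → total 8598
Group 2: 18600 * 0.988 = 18377
Group 3: 11600 * 0.973 = 11287
Group 4: 20500 * 0.976 = 20008
Group 5: 11000 * 0.955 + 2400 * 0.284 = 10505 + 682 = 11187
Net migration: Group 3 + 100 → 11387
Giving 8598 / 18377 / 11387 / 20008 / 11187.
After projecting period 2:
Births: 18377 * 0.158 = 2904  |  11387 * 0.33 = 3758 → total 6662
Group 2: 8598 * 0.988 = 8495
Group 3: 18377 * 0.973 = 17881
Group 4: 11387 * 0.976 = 11114
Group 5: 20008 * 0.955 + 11187 * 0.284 = 19108 + 3177 = 22285
Net migration: Group 3 + 100 → 17981
Giving 6662 / 8495 / 17981 / 11114 / 22285.
Scenario A total after 2 periods: 66537
Scenario B projection —
After projecting period 1:
Births: 11600 * 0.108 = 1253  |  20500 * 0.33 = 6765 → total 8018
Group 2: 18600 * 0.988 = 18377
Group 3: 11600 * 0.973 = 11287
Group 4: 20500 * 0.976 = 20008
Group 5: 11000 * 0.955 + 2400 * 0.284 = 10505 + 682 = 11187
Net migration: Group 3 + 100 → 11387
Giving 8018 / 18377 / 11387 / 20008 / 11187.
After projecting period 2:
Births: 18377 * 0.108 = 1985  |  11387 * 0.33 = 3758 → total 5743
Group 2: 8018 * 0.988 = 7922
Group 3: 18377 * 0.973 = 17881
Group 4: 11387 * 0.976 = 11114
Group 5: 20008 * 0.955 + 11187 * 0.284 = 19108 + 3177 = 22285
Net migration: Group 3 + 100 → 17981
Giving 5743 / 7922 / 17981 / 11114 / 22285.
Scenario B total after 2 periods: 65045
Difference B − A = 65045 − 66537 = -1492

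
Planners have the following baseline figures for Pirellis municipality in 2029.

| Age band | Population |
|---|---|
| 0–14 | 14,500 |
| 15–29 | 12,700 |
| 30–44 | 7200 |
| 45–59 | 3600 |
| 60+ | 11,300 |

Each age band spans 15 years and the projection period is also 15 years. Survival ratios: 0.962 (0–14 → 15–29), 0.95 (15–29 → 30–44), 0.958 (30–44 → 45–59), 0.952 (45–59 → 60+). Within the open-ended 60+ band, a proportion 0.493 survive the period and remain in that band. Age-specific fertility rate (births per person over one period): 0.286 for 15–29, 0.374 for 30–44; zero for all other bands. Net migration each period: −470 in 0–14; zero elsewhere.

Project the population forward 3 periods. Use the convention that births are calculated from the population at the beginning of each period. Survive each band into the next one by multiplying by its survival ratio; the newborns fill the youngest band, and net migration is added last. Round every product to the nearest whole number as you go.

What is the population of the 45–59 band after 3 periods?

12695

[period 1]
Births: 12700 * 0.286 = 3632 ; 7200 * 0.374 = 2693 — total 6325
15–29: 14500 * 0.962 = 13949
30–44: 12700 * 0.95 = 12065
45–59: 7200 * 0.958 = 6898
60+: 3600 * 0.952 + 11300 * 0.493 = 3427 + 5571 = 8998
Net migration: 0–14 − 470 → 5855
→ [5855, 13949, 12065, 6898, 8998]
[period 2]
Births: 13949 * 0.286 = 3989 ; 12065 * 0.374 = 4512 — total 8501
15–29: 5855 * 0.962 = 5633
30–44: 13949 * 0.95 = 13252
45–59: 12065 * 0.958 = 11558
60+: 6898 * 0.952 + 8998 * 0.493 = 6567 + 4436 = 11003
Net migration: 0–14 − 470 → 8031
→ [8031, 5633, 13252, 11558, 11003]
[period 3]
Births: 5633 * 0.286 = 1611 ; 13252 * 0.374 = 4956 — total 6567
15–29: 8031 * 0.962 = 7726
30–44: 5633 * 0.95 = 5351
45–59: 13252 * 0.958 = 12695
60+: 11558 * 0.952 + 11003 * 0.493 = 11003 + 5424 = 16427
Net migration: 0–14 − 470 → 6097
→ [6097, 7726, 5351, 12695, 16427]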